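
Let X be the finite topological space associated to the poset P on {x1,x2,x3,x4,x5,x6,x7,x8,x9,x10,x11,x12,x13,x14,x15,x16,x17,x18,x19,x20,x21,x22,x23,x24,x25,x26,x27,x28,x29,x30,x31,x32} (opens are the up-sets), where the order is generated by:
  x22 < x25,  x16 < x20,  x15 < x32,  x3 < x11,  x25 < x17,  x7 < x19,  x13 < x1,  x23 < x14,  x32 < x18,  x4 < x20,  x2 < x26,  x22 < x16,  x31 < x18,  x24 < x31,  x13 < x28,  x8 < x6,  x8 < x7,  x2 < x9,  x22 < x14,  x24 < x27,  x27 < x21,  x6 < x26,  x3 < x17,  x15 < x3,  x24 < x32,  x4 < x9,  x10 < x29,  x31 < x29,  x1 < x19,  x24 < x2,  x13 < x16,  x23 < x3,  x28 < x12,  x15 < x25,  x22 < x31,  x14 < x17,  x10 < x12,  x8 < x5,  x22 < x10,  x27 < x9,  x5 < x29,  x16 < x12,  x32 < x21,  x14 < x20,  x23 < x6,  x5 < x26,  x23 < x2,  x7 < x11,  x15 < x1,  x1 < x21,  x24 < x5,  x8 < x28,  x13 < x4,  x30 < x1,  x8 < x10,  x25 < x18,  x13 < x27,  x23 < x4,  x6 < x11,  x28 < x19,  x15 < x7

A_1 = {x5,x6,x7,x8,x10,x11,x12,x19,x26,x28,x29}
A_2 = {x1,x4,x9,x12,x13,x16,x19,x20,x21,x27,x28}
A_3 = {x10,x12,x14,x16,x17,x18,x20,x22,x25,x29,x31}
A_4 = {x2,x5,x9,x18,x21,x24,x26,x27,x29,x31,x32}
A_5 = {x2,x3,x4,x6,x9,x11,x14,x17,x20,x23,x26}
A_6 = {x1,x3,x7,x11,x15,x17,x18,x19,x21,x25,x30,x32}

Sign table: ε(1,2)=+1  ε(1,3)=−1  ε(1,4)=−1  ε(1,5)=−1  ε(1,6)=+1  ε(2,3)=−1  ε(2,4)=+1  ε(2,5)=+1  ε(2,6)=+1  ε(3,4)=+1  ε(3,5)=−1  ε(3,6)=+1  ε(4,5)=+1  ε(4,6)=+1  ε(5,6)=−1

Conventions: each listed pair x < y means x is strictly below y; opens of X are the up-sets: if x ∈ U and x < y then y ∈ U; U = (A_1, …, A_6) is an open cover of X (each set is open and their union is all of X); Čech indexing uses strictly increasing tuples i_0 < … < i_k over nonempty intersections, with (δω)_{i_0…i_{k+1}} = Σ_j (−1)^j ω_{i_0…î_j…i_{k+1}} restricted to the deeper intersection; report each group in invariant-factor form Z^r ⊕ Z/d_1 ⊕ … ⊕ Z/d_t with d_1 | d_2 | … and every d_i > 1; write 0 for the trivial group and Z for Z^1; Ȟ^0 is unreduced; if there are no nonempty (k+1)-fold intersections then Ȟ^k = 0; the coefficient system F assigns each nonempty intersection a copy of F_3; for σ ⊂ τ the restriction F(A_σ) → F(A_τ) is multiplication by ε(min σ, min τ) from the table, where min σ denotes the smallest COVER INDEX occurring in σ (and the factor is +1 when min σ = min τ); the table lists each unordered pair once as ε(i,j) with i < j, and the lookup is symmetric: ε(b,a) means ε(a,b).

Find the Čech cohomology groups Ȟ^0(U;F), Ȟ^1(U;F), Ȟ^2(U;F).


Ȟ^0 ≅ 0, Ȟ^1 ≅ 0, Ȟ^2 ≅ Z/3

intersection data:
  A12={x12,x19,x28} A13={x10,x12,x29} A14={x5,x26,x29} A15={x6,x11,x26} A16={x7,x11,x19} A23={x12,x16,x20} A24={x9,x21,x27} A25={x4,x9,x20} A26={x1,x19,x21} A34={x18,x29,x31} A35={x14,x17,x20} A36={x17,x18,x25} A45={x2,x9,x26} A46={x18,x21,x32} A56={x3,x11,x17}
  A123={x12} A126={x19} A134={x29} A145={x26} A156={x11} A235={x20} A245={x9} A246={x21} A346={x18} A356={x17}
C dims 6,15,10; δ0: rk_F3 6; δ1: rk_F3 9
Ȟ^0 = (6 − 6) − 0 = 0, so Ȟ^0 ≅ 0
Ȟ^1 = (15 − 9) − 6 = 0, so Ȟ^1 ≅ 0
Ȟ^2 = (10 − 0) − 9 = 1, so Ȟ^2 ≅ Z/3


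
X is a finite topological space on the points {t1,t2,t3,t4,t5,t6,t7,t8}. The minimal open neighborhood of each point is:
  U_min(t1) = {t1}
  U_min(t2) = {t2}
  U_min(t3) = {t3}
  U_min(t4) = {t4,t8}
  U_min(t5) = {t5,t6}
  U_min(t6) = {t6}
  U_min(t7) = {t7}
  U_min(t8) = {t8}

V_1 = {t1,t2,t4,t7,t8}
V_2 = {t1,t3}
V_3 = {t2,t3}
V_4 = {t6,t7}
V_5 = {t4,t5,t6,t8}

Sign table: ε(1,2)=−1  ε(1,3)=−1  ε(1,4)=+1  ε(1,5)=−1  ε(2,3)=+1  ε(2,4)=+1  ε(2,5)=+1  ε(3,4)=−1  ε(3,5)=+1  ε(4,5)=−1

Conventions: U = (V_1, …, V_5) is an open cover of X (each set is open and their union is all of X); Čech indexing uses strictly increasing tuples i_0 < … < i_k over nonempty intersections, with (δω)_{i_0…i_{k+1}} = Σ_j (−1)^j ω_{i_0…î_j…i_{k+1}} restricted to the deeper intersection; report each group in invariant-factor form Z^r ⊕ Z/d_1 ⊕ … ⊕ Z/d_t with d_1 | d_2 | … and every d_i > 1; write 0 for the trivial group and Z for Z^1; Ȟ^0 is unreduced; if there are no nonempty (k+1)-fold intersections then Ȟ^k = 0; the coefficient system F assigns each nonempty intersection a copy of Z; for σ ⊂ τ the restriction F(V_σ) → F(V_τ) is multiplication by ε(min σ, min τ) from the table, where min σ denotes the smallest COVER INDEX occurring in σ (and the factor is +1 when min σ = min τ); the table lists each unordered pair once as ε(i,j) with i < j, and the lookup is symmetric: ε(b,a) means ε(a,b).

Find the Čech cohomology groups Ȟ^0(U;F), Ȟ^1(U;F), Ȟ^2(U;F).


nerve of the cover:
  V12={t1} V13={t2} V14={t7} V15={t4,t8} V23={t3} V45={t6}
C dims 5,6; δ0: rk 4, SNF 1^4
Ȟ^0 = (5 − 4) − 0 = 1, so Ȟ^0 ≅ Z
Ȟ^1 = (6 − 0) − 4 = 2, so Ȟ^1 ≅ Z^2
Ȟ^2 = (0 − 0) − 0 = 0, so Ȟ^2 ≅ 0

Ȟ^0 = Z, Ȟ^1 = Z^2 and Ȟ^2 = 0


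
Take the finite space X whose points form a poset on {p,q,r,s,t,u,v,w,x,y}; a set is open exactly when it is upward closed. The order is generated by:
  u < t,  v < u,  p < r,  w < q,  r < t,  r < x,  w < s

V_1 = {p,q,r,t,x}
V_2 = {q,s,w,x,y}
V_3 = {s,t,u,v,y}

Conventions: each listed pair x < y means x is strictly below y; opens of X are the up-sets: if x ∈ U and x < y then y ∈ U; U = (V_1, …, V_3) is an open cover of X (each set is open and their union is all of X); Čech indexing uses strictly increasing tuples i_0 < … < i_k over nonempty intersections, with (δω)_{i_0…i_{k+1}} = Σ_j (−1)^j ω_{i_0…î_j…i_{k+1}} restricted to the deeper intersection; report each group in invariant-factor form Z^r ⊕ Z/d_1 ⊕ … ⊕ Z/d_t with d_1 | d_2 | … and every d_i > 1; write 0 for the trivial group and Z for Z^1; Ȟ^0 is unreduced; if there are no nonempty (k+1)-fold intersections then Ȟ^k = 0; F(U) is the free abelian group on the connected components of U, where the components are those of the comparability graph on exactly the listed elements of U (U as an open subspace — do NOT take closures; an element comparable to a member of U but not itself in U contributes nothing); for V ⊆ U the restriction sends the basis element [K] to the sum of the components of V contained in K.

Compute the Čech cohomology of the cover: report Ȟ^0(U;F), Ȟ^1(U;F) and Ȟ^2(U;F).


Ȟ^0(U;F) ≅ Z^3, Ȟ^1(U;F) ≅ 0 and Ȟ^2(U;F) ≅ 0

intersection data:
  V12={q,x} V13={t} V23={s,y}
components per intersection:
  V1: {p,r,t,x} {q}
  V2: {q,s,w} {x} {y}
  V3: {s} {t,u,v} {y}
  V12: {q} {x}
  V13: {t}
  V23: {s} {y}
C dims 8,5; δ0: rk 5, SNF 1^5
Ȟ^0 = (8 − 5) − 0 = 3, so Ȟ^0 ≅ Z^3
Ȟ^1 = (5 − 0) − 5 = 0, so Ȟ^1 ≅ 0
Ȟ^2 = (0 − 0) − 0 = 0, so Ȟ^2 ≅ 0


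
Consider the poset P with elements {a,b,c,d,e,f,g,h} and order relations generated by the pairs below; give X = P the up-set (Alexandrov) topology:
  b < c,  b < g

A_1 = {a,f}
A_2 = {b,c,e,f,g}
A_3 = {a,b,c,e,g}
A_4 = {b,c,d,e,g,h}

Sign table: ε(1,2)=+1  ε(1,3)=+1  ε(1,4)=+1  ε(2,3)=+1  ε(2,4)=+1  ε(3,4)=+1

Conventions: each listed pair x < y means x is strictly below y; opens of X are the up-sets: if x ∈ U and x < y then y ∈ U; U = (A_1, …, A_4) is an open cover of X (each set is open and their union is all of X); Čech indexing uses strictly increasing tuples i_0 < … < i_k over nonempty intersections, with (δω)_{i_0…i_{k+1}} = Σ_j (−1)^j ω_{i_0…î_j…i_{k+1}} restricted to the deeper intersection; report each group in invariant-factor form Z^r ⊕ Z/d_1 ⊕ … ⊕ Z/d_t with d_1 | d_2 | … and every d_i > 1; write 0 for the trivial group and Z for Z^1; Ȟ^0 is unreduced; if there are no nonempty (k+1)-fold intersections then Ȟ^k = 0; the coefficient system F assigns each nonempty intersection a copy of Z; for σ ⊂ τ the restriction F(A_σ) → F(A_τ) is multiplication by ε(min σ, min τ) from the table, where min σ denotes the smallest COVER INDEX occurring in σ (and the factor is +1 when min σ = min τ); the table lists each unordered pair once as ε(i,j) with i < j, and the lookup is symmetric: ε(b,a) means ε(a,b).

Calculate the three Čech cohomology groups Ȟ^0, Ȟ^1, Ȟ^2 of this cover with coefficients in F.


nerve of the cover:
  A12={f} A13={a} A23={b,c,e,g} A24={b,c,e,g} A34={b,c,e,g}
  A234={b,c,e,g}
C dims 4,5,1; δ0: rk 3, SNF 1^3; δ1: rk 1, SNF 1^1
Ȟ^0 = (4 − 3) − 0 = 1, so Ȟ^0 ≅ Z
Ȟ^1 = (5 − 1) − 3 = 1, so Ȟ^1 ≅ Z
Ȟ^2 = (1 − 0) − 1 = 0, so Ȟ^2 ≅ 0

Ȟ^0(U;F) ≅ Z, Ȟ^1(U;F) ≅ Z and Ȟ^2(U;F) ≅ 0


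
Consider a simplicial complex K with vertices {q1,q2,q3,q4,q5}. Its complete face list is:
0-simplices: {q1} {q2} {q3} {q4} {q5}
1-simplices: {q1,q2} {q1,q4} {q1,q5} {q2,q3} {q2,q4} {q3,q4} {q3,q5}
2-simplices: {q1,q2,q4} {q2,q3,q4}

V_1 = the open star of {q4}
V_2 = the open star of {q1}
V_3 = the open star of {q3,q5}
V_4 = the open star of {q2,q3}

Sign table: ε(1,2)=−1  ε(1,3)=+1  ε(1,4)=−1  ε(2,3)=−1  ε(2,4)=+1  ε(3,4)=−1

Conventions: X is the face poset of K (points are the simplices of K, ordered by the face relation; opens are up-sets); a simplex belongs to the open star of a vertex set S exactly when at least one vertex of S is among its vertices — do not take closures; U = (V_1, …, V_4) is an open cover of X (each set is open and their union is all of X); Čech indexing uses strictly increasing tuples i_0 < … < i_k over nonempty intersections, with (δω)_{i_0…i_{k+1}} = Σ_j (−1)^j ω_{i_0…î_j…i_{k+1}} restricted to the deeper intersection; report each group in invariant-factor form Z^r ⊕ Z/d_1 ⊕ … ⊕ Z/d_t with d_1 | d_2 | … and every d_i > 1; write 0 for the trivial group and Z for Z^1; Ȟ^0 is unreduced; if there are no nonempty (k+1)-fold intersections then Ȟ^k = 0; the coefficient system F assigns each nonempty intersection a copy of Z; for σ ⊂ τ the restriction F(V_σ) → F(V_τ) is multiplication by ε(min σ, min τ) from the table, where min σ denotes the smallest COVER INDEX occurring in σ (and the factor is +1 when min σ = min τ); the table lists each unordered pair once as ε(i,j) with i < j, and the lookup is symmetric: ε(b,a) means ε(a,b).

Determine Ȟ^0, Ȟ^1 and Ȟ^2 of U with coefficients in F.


nerve simplices:
  V1={{q4},{q1,q4},{q2,q4},{q3,q4},{q1,q2,q4},{q2,q3,q4}} V2={{q1},{q1,q2},{q1,q4},{q1,q5},{q1,q2,q4}} V3={{q3},{q5},{q1,q5},{q2,q3},{q3,q4},{q3,q5},{q2,q3,q4}} V4={{q2},{q3},{q1,q2},{q2,q3},{q2,q4},{q3,q4},{q3,q5},{q1,q2,q4},{q2,q3,q4}}
  V12={{q1,q4},{q1,q2,q4}} V13={{q3,q4},{q2,q3,q4}} V14={{q2,q4},{q3,q4},{q1,q2,q4},{q2,q3,q4}} V23={{q1,q5}} V24={{q1,q2},{q1,q2,q4}} V34={{q3},{q2,q3},{q3,q4},{q3,q5},{q2,q3,q4}}
  V124={{q1,q2,q4}} V134={{q3,q4},{q2,q3,q4}}
C dims 4,6,2; δ0: rk 3, SNF 1^3; δ1: rk 2, SNF 1^2
degree 0: 4−3−0 = 1 → Ȟ^0 ≅ Z
degree 1: 6−2−3 = 1 → Ȟ^1 ≅ Z
degree 2: 2−0−2 = 0 → Ȟ^2 ≅ 0

Ȟ^0 ≅ Z; Ȟ^1 ≅ Z; Ȟ^2 ≅ 0


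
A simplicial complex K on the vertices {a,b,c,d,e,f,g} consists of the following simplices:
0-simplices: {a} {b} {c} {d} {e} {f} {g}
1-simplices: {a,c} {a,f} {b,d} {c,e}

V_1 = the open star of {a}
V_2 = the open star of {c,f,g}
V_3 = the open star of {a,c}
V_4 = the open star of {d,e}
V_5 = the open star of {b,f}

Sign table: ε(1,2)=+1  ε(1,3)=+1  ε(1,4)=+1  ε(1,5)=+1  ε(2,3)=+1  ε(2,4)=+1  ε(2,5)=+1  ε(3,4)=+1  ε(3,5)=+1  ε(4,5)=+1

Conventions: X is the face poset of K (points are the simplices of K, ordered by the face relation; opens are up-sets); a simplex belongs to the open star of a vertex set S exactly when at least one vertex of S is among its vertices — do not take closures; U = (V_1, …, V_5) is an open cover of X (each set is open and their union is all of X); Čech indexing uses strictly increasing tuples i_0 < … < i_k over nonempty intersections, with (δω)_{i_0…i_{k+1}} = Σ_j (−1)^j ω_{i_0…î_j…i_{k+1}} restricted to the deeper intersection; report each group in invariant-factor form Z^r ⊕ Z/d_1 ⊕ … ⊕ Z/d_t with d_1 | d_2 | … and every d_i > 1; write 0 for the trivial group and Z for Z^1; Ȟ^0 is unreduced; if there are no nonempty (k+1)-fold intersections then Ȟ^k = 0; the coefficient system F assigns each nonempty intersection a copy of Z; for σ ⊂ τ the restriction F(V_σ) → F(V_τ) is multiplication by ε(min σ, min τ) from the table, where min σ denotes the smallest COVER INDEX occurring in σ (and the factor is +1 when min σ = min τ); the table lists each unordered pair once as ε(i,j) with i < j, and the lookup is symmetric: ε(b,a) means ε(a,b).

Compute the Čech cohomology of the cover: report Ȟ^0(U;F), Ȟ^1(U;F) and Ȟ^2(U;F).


cover nerve:
  V1={{a},{a,c},{a,f}} V2={{c},{f},{g},{a,c},{a,f},{c,e}} V3={{a},{c},{a,c},{a,f},{c,e}} V4={{d},{e},{b,d},{c,e}} V5={{b},{f},{a,f},{b,d}}
  V12={{a,c},{a,f}} V13={{a},{a,c},{a,f}} V15={{a,f}} V23={{c},{a,c},{a,f},{c,e}} V24={{c,e}} V25={{f},{a,f}} V34={{c,e}} V35={{a,f}} V45={{b,d}}
  V123={{a,c},{a,f}} V125={{a,f}} V135={{a,f}} V234={{c,e}} V235={{a,f}}
  V1235={{a,f}}
C dims 5,9,5,1; δ0: rk 4, SNF 1^4; δ1: rk 4, SNF 1^4; δ2: rk 1, SNF 1^1
Ȟ^0: (5−4)−0=1 ⇒ Z
Ȟ^1: (9−4)−4=1 ⇒ Z
Ȟ^2: (5−1)−4=0 ⇒ 0

Ȟ^0(U;F) ≅ Z, Ȟ^1(U;F) ≅ Z and Ȟ^2(U;F) ≅ 0


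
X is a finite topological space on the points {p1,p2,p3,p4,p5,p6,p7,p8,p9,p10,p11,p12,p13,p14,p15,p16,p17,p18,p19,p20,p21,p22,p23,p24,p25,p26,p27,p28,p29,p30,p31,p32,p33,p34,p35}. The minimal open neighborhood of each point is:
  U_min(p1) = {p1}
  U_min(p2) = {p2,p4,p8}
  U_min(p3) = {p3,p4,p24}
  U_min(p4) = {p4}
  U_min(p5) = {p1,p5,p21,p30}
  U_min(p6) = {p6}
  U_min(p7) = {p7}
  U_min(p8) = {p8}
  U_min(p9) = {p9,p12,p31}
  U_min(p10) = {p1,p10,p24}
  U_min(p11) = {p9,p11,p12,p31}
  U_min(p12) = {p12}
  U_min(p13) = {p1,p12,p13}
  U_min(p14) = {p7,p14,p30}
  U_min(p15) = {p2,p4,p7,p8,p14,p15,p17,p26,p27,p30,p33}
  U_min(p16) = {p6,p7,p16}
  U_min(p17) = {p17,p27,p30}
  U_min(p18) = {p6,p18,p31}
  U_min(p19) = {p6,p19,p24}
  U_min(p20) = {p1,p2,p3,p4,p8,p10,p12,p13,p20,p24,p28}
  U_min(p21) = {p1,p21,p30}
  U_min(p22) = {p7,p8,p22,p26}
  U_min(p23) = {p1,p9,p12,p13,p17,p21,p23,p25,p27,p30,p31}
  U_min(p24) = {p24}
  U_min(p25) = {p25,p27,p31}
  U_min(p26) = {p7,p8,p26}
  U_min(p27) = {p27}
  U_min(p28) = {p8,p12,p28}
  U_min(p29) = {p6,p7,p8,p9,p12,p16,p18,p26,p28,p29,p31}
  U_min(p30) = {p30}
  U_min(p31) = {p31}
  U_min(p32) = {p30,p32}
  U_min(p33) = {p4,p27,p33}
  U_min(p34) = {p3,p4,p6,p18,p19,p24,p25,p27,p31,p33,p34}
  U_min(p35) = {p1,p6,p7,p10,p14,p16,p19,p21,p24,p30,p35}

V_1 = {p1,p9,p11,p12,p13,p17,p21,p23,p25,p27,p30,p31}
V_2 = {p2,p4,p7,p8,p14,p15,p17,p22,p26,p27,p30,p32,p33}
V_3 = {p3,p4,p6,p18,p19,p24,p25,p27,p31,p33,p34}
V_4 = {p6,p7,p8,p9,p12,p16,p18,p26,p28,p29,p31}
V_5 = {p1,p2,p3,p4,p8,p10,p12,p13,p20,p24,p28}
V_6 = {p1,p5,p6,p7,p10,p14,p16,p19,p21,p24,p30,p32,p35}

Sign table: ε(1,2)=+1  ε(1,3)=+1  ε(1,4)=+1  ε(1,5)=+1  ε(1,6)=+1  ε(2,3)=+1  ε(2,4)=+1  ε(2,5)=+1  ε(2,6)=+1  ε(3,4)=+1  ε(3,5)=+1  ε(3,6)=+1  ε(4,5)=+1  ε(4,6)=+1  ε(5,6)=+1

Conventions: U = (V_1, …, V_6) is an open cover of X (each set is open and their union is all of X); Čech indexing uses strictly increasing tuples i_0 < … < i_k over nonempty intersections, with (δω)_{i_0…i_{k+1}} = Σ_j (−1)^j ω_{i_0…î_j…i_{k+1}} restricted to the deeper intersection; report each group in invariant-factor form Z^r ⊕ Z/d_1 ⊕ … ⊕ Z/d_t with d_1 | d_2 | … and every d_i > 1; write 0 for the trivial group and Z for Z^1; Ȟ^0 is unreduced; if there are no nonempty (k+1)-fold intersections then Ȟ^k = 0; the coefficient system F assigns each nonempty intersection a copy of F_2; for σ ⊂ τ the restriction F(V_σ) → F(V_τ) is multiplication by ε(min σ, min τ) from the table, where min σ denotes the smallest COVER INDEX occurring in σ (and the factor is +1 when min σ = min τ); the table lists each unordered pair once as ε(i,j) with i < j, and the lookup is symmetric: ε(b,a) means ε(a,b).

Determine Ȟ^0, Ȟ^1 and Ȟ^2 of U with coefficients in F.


cover nerve:
  V12={p17,p27,p30} V13={p25,p27,p31} V14={p9,p12,p31} V15={p1,p12,p13} V16={p1,p21,p30} V23={p4,p27,p33} V24={p7,p8,p26} V25={p2,p4,p8} V26={p7,p14,p30,p32} V34={p6,p18,p31} V35={p3,p4,p24} V36={p6,p19,p24} V45={p8,p12,p28} V46={p6,p7,p16} V56={p1,p10,p24}
  V123={p27} V126={p30} V134={p31} V145={p12} V156={p1} V235={p4} V245={p8} V246={p7} V346={p6} V356={p24}
C dims 6,15,10; δ0: rk_F2 5; δ1: rk_F2 9
Ȟ^0: (6−5)−0=1 ⇒ Z/2
Ȟ^1: (15−9)−5=1 ⇒ Z/2
Ȟ^2: (10−0)−9=1 ⇒ Z/2

Ȟ^0 ≅ Z/2, Ȟ^1 ≅ Z/2 and Ȟ^2 ≅ Z/2


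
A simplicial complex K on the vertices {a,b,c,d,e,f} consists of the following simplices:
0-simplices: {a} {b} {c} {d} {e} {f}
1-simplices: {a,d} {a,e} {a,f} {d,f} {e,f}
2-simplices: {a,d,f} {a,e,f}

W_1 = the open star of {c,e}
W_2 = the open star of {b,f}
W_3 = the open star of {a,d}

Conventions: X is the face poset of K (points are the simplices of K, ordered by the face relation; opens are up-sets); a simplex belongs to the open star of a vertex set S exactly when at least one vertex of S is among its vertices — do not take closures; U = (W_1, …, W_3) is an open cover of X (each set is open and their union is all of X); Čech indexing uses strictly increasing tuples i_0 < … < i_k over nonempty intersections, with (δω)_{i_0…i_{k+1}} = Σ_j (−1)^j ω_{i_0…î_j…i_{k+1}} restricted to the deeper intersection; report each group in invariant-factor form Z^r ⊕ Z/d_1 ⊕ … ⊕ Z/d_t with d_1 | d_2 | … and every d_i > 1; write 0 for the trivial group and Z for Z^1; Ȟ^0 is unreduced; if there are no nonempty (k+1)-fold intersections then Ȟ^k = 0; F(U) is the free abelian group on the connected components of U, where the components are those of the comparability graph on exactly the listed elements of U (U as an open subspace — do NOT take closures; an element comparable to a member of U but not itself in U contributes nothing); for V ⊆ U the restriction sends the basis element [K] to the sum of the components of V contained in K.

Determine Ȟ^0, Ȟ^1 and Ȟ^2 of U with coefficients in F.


Ȟ^0 ≅ Z^3; Ȟ^1 ≅ 0; Ȟ^2 ≅ 0

nonempty overlaps:
  W1={{c},{e},{a,e},{e,f},{a,e,f}} W2={{b},{f},{a,f},{d,f},{e,f},{a,d,f},{a,e,f}} W3={{a},{d},{a,d},{a,e},{a,f},{d,f},{a,d,f},{a,e,f}}
  W12={{e,f},{a,e,f}} W13={{a,e},{a,e,f}} W23={{a,f},{d,f},{a,d,f},{a,e,f}}
  W123={{a,e,f}}
components per intersection:
  W1: {{c}} {{e},{a,e},{e,f},{a,e,f}}
  W2: {{b}} {{f},{a,f},{d,f},{e,f},{a,d,f},{a,e,f}}
  W3: {{a},{d},{a,d},{a,e},{a,f},{d,f},{a,d,f},{a,e,f}}
  W12: {{e,f},{a,e,f}}
  W13: {{a,e},{a,e,f}}
  W23: {{a,f},{d,f},{a,d,f},{a,e,f}}
  W123: {{a,e,f}}
C dims 5,3,1; δ0: rk 2, SNF 1^2; δ1: rk 1, SNF 1^1
degree 0: 5−2−0 = 3 → Ȟ^0 ≅ Z^3
degree 1: 3−1−2 = 0 → Ȟ^1 ≅ 0
degree 2: 1−0−1 = 0 → Ȟ^2 ≅ 0


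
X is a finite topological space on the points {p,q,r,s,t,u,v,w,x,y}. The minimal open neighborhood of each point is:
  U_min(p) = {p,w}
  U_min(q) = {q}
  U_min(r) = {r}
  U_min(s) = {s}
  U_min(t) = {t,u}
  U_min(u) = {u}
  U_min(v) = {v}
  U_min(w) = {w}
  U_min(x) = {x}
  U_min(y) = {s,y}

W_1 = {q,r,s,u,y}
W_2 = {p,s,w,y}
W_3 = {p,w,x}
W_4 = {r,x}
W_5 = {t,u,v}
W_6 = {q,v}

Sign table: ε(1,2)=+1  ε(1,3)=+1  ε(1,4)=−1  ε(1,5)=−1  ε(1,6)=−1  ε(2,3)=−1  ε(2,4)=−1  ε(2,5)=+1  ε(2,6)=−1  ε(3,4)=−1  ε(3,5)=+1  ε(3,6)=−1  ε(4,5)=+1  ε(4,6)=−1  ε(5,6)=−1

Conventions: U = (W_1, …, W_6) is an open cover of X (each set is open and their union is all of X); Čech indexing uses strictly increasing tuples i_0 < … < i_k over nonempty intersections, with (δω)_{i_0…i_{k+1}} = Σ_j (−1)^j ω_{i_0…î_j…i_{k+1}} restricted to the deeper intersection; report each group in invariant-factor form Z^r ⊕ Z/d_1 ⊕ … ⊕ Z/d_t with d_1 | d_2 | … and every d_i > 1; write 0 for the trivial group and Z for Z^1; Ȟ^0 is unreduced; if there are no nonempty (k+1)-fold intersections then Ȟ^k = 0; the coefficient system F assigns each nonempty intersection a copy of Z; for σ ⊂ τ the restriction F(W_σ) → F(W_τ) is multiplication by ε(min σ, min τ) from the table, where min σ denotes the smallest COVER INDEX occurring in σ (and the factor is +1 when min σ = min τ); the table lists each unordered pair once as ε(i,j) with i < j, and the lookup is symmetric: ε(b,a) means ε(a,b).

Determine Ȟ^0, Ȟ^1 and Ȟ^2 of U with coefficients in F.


nerve simplices:
  W12={s,y} W14={r} W15={u} W16={q} W23={p,w} W34={x} W56={v}
C dims 6,7; δ0: rk 6, SNF 1^5·2
degree 0: 6−6−0 = 0 → Ȟ^0 ≅ 0
degree 1: 7−0−6 = 1 plus torsion [2] → Ȟ^1 ≅ Z ⊕ Z/2
degree 2: 0−0−0 = 0 → Ȟ^2 ≅ 0

Ȟ^0(U;F) ≅ 0, Ȟ^1(U;F) ≅ Z ⊕ Z/2 and Ȟ^2(U;F) ≅ 0


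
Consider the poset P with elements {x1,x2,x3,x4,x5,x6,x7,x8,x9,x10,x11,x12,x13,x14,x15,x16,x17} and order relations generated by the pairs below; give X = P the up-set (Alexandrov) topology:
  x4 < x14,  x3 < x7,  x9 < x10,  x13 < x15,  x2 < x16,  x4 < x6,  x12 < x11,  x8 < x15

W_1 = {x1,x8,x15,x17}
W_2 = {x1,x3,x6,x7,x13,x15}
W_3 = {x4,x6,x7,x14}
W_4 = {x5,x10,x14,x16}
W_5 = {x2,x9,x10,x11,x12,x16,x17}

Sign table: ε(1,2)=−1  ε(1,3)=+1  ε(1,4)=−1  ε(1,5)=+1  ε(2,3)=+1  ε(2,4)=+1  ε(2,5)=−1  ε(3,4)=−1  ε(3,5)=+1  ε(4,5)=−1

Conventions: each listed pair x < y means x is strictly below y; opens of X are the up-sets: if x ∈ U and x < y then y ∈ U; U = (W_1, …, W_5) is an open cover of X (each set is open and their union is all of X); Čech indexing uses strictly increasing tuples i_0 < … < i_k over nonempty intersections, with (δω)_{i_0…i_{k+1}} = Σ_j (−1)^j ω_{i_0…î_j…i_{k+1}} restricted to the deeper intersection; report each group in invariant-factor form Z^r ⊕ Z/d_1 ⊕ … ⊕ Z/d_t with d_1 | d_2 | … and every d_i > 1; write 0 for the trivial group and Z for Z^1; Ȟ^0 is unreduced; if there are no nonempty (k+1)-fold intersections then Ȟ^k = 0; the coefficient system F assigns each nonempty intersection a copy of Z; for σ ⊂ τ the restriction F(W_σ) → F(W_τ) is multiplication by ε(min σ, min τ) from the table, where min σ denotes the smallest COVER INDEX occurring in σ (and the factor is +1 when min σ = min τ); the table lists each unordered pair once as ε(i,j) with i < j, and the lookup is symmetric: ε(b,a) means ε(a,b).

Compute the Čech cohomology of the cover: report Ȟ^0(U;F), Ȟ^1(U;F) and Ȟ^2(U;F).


Ȟ^0 = 0, Ȟ^1 = Z/2, Ȟ^2 = 0

intersection data:
  W12={x1,x15} W15={x17} W23={x6,x7} W34={x14} W45={x10,x16}
C dims 5,5; δ0: rk 5, SNF 1^4·2
Ȟ^0 = (5 − 5) − 0 = 0, so Ȟ^0 ≅ 0
Ȟ^1 = (5 − 0) − 5 = 0 plus torsion [2], so Ȟ^1 ≅ Z/2
Ȟ^2 = (0 − 0) − 0 = 0, so Ȟ^2 ≅ 0


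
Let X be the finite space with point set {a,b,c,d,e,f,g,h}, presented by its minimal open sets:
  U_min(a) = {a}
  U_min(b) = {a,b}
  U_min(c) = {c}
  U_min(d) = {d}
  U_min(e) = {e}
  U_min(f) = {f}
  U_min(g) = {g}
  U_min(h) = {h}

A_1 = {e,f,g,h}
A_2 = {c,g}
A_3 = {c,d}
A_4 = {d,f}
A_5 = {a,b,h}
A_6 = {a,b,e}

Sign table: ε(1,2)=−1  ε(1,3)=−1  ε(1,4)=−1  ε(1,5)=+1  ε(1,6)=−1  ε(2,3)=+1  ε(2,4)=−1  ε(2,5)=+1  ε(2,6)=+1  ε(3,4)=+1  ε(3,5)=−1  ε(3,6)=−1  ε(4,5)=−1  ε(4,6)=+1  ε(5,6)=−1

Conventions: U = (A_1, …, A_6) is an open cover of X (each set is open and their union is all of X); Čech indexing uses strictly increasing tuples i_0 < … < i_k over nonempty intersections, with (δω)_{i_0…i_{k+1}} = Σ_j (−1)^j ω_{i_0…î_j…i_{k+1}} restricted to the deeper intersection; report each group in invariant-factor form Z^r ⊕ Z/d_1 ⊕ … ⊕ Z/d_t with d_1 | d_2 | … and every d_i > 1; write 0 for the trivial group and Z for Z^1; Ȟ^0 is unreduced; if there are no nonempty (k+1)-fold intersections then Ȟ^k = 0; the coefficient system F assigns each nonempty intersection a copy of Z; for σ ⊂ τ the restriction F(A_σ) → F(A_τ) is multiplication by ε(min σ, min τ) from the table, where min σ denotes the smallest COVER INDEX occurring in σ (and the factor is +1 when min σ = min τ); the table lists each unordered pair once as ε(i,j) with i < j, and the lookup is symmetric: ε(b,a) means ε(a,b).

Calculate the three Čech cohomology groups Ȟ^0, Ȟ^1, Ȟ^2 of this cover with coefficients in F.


nerve simplices:
  A12={g} A14={f} A15={h} A16={e} A23={c} A34={d} A56={a,b}
C dims 6,7; δ0: rk 5, SNF 1^5
degree 0: 6−5−0 = 1 → Ȟ^0 ≅ Z
degree 1: 7−0−5 = 2 → Ȟ^1 ≅ Z^2
degree 2: 0−0−0 = 0 → Ȟ^2 ≅ 0

Ȟ^0(U;F) ≅ Z, Ȟ^1(U;F) ≅ Z^2, Ȟ^2(U;F) ≅ 0


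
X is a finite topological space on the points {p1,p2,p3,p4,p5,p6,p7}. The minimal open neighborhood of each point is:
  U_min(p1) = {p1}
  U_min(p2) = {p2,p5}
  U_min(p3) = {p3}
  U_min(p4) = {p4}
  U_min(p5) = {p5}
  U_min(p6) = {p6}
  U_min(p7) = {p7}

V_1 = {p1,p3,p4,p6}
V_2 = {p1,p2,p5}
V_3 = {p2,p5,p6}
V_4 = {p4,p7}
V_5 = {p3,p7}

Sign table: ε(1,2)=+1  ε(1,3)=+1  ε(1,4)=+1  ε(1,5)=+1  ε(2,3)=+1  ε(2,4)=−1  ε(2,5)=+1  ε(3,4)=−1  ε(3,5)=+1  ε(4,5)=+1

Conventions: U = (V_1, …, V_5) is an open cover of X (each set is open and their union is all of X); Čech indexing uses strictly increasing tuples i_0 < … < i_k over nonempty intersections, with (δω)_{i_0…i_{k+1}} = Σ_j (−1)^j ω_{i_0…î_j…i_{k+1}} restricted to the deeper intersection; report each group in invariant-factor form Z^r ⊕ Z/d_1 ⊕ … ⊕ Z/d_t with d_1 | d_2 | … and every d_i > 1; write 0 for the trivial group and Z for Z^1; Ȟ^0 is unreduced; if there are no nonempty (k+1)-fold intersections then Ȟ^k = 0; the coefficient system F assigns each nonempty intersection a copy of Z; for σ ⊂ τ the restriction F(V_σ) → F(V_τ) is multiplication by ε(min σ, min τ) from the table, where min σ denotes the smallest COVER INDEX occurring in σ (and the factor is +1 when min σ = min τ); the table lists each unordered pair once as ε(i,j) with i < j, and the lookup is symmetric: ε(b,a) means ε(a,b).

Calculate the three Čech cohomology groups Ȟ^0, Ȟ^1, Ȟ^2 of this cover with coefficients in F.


nonempty overlaps:
  V12={p1} V13={p6} V14={p4} V15={p3} V23={p2,p5} V45={p7}
C dims 5,6; δ0: rk 4, SNF 1^4
degree 0: 5−4−0 = 1 → Ȟ^0 ≅ Z
degree 1: 6−0−4 = 2 → Ȟ^1 ≅ Z^2
degree 2: 0−0−0 = 0 → Ȟ^2 ≅ 0

Ȟ^0 ≅ Z, Ȟ^1 ≅ Z^2, Ȟ^2 ≅ 0


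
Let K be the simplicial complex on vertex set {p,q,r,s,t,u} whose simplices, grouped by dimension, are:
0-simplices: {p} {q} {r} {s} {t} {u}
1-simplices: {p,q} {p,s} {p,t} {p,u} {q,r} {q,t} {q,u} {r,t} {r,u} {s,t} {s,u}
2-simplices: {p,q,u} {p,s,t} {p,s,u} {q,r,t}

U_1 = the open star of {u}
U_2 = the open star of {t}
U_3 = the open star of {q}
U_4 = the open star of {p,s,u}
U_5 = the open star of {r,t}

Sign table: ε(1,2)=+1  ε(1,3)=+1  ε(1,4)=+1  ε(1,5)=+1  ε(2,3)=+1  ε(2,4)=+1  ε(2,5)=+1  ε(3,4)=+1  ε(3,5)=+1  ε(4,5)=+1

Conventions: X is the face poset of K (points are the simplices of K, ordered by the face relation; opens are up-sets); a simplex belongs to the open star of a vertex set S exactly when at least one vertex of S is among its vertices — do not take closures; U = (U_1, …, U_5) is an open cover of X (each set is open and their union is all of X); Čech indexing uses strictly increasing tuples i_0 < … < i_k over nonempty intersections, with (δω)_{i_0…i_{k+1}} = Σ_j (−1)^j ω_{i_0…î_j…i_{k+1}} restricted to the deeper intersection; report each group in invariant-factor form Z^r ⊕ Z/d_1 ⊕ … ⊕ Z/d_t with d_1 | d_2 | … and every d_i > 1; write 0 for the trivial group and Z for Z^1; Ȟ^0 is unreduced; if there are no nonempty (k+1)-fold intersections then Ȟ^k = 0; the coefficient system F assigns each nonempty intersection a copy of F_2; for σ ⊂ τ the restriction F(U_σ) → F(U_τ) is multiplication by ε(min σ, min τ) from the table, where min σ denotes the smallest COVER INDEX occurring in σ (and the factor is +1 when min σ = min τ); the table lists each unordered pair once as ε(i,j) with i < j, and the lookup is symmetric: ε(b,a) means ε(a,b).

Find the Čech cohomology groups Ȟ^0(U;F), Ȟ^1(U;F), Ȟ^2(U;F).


Ȟ^0 ≅ Z/2, Ȟ^1 ≅ Z/2, Ȟ^2 ≅ 0

nonempty overlaps:
  U1={{u},{p,u},{q,u},{r,u},{s,u},{p,q,u},{p,s,u}} U2={{t},{p,t},{q,t},{r,t},{s,t},{p,s,t},{q,r,t}} U3={{q},{p,q},{q,r},{q,t},{q,u},{p,q,u},{q,r,t}} U4={{p},{s},{u},{p,q},{p,s},{p,t},{p,u},{q,u},{r,u},{s,t},{s,u},{p,q,u},{p,s,t},{p,s,u}} U5={{r},{t},{p,t},{q,r},{q,t},{r,t},{r,u},{s,t},{p,s,t},{q,r,t}}
  U13={{q,u},{p,q,u}} U14={{u},{p,u},{q,u},{r,u},{s,u},{p,q,u},{p,s,u}} U15={{r,u}} U23={{q,t},{q,r,t}} U24={{p,t},{s,t},{p,s,t}} U25={{t},{p,t},{q,t},{r,t},{s,t},{p,s,t},{q,r,t}} U34={{p,q},{q,u},{p,q,u}} U35={{q,r},{q,t},{q,r,t}} U45={{p,t},{r,u},{s,t},{p,s,t}}
  U134={{q,u},{p,q,u}} U145={{r,u}} U235={{q,t},{q,r,t}} U245={{p,t},{s,t},{p,s,t}}
C dims 5,9,4; δ0: rk_F2 4; δ1: rk_F2 4
degree 0: 5−4−0 = 1 → Ȟ^0 ≅ Z/2
degree 1: 9−4−4 = 1 → Ȟ^1 ≅ Z/2
degree 2: 4−0−4 = 0 → Ȟ^2 ≅ 0


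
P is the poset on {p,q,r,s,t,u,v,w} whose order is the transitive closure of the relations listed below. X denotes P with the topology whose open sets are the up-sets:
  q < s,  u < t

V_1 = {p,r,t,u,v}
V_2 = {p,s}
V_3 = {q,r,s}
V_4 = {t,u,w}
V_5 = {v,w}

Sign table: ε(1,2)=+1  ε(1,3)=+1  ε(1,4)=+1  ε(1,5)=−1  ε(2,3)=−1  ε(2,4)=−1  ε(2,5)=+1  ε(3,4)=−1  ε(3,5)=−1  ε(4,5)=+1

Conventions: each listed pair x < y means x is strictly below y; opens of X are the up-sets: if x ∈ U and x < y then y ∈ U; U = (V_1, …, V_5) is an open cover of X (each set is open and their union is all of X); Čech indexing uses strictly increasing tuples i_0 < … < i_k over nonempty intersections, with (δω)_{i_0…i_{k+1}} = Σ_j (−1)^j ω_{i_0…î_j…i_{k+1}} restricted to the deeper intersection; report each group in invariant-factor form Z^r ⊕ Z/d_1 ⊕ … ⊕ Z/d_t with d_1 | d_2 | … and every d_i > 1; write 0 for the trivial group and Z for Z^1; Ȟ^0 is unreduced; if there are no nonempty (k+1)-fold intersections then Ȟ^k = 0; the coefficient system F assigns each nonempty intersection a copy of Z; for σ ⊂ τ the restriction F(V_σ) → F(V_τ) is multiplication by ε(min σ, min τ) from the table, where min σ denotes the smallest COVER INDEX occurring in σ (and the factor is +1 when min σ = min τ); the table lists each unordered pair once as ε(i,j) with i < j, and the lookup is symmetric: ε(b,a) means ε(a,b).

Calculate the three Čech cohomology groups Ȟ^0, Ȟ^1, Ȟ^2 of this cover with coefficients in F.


Ȟ^0 = 0,  Ȟ^1 = Z ⊕ Z/2,  Ȟ^2 = 0

nonempty overlaps:
  V12={p} V13={r} V14={t,u} V15={v} V23={s} V45={w}
C dims 5,6; δ0: rk 5, SNF 1^4·2
degree 0: 5−5−0 = 0 → Ȟ^0 ≅ 0
degree 1: 6−0−5 = 1 plus torsion [2] → Ȟ^1 ≅ Z ⊕ Z/2
degree 2: 0−0−0 = 0 → Ȟ^2 ≅ 0


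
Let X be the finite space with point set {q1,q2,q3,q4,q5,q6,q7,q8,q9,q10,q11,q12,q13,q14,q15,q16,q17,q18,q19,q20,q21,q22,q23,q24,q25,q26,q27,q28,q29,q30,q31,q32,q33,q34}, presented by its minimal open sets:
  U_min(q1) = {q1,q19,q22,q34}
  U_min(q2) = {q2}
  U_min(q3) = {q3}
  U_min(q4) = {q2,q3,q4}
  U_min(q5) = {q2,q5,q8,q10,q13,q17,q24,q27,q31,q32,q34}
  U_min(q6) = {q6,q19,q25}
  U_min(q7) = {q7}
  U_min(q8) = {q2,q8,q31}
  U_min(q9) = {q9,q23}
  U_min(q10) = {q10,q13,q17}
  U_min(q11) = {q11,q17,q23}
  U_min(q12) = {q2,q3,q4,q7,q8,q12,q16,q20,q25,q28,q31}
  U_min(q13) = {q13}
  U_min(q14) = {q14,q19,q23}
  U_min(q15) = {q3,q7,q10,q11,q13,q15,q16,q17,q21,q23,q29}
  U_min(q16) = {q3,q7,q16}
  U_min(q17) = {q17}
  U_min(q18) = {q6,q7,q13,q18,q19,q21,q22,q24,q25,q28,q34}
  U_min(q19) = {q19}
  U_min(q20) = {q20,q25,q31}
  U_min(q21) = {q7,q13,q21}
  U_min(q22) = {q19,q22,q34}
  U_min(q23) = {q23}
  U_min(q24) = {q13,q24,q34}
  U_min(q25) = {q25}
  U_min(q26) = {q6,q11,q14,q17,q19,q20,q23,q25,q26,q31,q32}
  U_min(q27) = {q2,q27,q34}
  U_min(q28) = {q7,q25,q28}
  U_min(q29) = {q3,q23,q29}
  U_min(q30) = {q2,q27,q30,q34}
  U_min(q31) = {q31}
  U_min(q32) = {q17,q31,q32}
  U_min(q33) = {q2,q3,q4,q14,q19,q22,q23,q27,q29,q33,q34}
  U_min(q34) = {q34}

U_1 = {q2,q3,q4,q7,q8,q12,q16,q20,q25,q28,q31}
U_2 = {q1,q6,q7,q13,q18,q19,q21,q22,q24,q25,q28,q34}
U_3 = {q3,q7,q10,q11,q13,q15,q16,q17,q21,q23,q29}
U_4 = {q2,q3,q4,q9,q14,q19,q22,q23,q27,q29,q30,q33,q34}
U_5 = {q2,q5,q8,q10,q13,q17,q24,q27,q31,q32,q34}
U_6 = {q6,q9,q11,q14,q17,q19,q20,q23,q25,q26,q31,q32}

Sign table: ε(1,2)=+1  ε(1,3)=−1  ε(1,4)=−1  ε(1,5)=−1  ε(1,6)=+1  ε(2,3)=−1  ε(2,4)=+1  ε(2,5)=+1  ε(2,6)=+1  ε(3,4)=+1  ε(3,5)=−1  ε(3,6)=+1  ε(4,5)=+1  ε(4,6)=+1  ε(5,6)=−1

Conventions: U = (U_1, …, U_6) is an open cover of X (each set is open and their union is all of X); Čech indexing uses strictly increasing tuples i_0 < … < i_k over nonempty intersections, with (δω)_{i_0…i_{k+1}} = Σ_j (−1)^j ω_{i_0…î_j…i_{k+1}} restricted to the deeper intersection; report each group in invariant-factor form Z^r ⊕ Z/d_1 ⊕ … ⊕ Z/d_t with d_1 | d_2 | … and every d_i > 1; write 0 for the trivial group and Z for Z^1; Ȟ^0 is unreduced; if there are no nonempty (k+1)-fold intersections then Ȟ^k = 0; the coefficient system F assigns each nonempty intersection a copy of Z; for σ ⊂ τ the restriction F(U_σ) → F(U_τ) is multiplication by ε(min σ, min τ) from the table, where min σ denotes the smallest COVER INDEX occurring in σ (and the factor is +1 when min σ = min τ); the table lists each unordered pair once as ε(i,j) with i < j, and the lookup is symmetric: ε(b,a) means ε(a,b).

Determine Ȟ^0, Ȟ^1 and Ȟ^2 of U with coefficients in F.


nerve simplices:
  U12={q7,q25,q28} U13={q3,q7,q16} U14={q2,q3,q4} U15={q2,q8,q31} U16={q20,q25,q31} U23={q7,q13,q21} U24={q19,q22,q34} U25={q13,q24,q34} U26={q6,q19,q25} U34={q3,q23,q29} U35={q10,q13,q17} U36={q11,q17,q23} U45={q2,q27,q34} U46={q9,q14,q19,q23} U56={q17,q31,q32}
  U123={q7} U126={q25} U134={q3} U145={q2} U156={q31} U235={q13} U245={q34} U246={q19} U346={q23} U356={q17}
C dims 6,15,10; δ0: rk 6, SNF 1^5·2; δ1: rk 9, SNF 1^9
degree 0: 6−6−0 = 0 → Ȟ^0 ≅ 0
degree 1: 15−9−6 = 0 plus torsion [2] → Ȟ^1 ≅ Z/2
degree 2: 10−0−9 = 1 → Ȟ^2 ≅ Z

Ȟ^0 = 0,  Ȟ^1 = Z/2,  Ȟ^2 = Z


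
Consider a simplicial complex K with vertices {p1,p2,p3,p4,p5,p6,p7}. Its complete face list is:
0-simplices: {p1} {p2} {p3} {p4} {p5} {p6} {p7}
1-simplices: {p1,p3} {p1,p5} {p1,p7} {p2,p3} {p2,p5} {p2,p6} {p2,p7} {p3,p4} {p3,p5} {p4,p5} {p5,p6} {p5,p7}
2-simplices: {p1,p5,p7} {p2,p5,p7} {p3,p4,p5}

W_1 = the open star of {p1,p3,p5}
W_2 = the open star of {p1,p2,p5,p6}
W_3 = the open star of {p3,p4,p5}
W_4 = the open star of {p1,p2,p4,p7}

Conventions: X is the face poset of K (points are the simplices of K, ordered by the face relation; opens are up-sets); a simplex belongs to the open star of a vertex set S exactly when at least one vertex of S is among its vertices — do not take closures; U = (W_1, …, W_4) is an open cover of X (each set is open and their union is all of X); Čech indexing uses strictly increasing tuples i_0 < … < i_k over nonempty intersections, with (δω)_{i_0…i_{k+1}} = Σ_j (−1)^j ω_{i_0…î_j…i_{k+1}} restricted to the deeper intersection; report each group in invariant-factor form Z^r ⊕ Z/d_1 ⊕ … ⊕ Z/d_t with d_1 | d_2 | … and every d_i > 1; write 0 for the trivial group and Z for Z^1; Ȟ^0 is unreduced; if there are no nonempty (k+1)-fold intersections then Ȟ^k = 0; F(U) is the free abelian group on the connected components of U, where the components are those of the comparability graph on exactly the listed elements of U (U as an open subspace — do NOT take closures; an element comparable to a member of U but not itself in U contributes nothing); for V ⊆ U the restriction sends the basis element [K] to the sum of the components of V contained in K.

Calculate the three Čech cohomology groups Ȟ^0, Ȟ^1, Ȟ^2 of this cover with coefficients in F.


nerve simplices:
  W1={{p1},{p3},{p5},{p1,p3},{p1,p5},{p1,p7},{p2,p3},{p2,p5},{p3,p4},{p3,p5},{p4,p5},{p5,p6},{p5,p7},{p1,p5,p7},{p2,p5,p7},{p3,p4,p5}} W2={{p1},{p2},{p5},{p6},{p1,p3},{p1,p5},{p1,p7},{p2,p3},{p2,p5},{p2,p6},{p2,p7},{p3,p5},{p4,p5},{p5,p6},{p5,p7},{p1,p5,p7},{p2,p5,p7},{p3,p4,p5}} W3={{p3},{p4},{p5},{p1,p3},{p1,p5},{p2,p3},{p2,p5},{p3,p4},{p3,p5},{p4,p5},{p5,p6},{p5,p7},{p1,p5,p7},{p2,p5,p7},{p3,p4,p5}} W4={{p1},{p2},{p4},{p7},{p1,p3},{p1,p5},{p1,p7},{p2,p3},{p2,p5},{p2,p6},{p2,p7},{p3,p4},{p4,p5},{p5,p7},{p1,p5,p7},{p2,p5,p7},{p3,p4,p5}}
  W12={{p1},{p5},{p1,p3},{p1,p5},{p1,p7},{p2,p3},{p2,p5},{p3,p5},{p4,p5},{p5,p6},{p5,p7},{p1,p5,p7},{p2,p5,p7},{p3,p4,p5}} W13={{p3},{p5},{p1,p3},{p1,p5},{p2,p3},{p2,p5},{p3,p4},{p3,p5},{p4,p5},{p5,p6},{p5,p7},{p1,p5,p7},{p2,p5,p7},{p3,p4,p5}} W14={{p1},{p1,p3},{p1,p5},{p1,p7},{p2,p3},{p2,p5},{p3,p4},{p4,p5},{p5,p7},{p1,p5,p7},{p2,p5,p7},{p3,p4,p5}} W23={{p5},{p1,p3},{p1,p5},{p2,p3},{p2,p5},{p3,p5},{p4,p5},{p5,p6},{p5,p7},{p1,p5,p7},{p2,p5,p7},{p3,p4,p5}} W24={{p1},{p2},{p1,p3},{p1,p5},{p1,p7},{p2,p3},{p2,p5},{p2,p6},{p2,p7},{p4,p5},{p5,p7},{p1,p5,p7},{p2,p5,p7},{p3,p4,p5}} W34={{p4},{p1,p3},{p1,p5},{p2,p3},{p2,p5},{p3,p4},{p4,p5},{p5,p7},{p1,p5,p7},{p2,p5,p7},{p3,p4,p5}}
  W123={{p5},{p1,p3},{p1,p5},{p2,p3},{p2,p5},{p3,p5},{p4,p5},{p5,p6},{p5,p7},{p1,p5,p7},{p2,p5,p7},{p3,p4,p5}} W124={{p1},{p1,p3},{p1,p5},{p1,p7},{p2,p3},{p2,p5},{p4,p5},{p5,p7},{p1,p5,p7},{p2,p5,p7},{p3,p4,p5}} W134={{p1,p3},{p1,p5},{p2,p3},{p2,p5},{p3,p4},{p4,p5},{p5,p7},{p1,p5,p7},{p2,p5,p7},{p3,p4,p5}} W234={{p1,p3},{p1,p5},{p2,p3},{p2,p5},{p4,p5},{p5,p7},{p1,p5,p7},{p2,p5,p7},{p3,p4,p5}}
  W1234={{p1,p3},{p1,p5},{p2,p3},{p2,p5},{p4,p5},{p5,p7},{p1,p5,p7},{p2,p5,p7},{p3,p4,p5}}
components per intersection:
  W1: {{p1},{p3},{p5},{p1,p3},{p1,p5},{p1,p7},{p2,p3},{p2,p5},{p3,p4},{p3,p5},{p4,p5},{p5,p6},{p5,p7},{p1,p5,p7},{p2,p5,p7},{p3,p4,p5}}
  W2: {{p1},{p2},{p5},{p6},{p1,p3},{p1,p5},{p1,p7},{p2,p3},{p2,p5},{p2,p6},{p2,p7},{p3,p5},{p4,p5},{p5,p6},{p5,p7},{p1,p5,p7},{p2,p5,p7},{p3,p4,p5}}
  W3: {{p3},{p4},{p5},{p1,p3},{p1,p5},{p2,p3},{p2,p5},{p3,p4},{p3,p5},{p4,p5},{p5,p6},{p5,p7},{p1,p5,p7},{p2,p5,p7},{p3,p4,p5}}
  W4: {{p1},{p2},{p7},{p1,p3},{p1,p5},{p1,p7},{p2,p3},{p2,p5},{p2,p6},{p2,p7},{p5,p7},{p1,p5,p7},{p2,p5,p7}} {{p4},{p3,p4},{p4,p5},{p3,p4,p5}}
  W12: {{p1},{p5},{p1,p3},{p1,p5},{p1,p7},{p2,p5},{p3,p5},{p4,p5},{p5,p6},{p5,p7},{p1,p5,p7},{p2,p5,p7},{p3,p4,p5}} {{p2,p3}}
  W13: {{p3},{p5},{p1,p3},{p1,p5},{p2,p3},{p2,p5},{p3,p4},{p3,p5},{p4,p5},{p5,p6},{p5,p7},{p1,p5,p7},{p2,p5,p7},{p3,p4,p5}}
  W14: {{p1},{p1,p3},{p1,p5},{p1,p7},{p2,p5},{p5,p7},{p1,p5,p7},{p2,p5,p7}} {{p2,p3}} {{p3,p4},{p4,p5},{p3,p4,p5}}
  W23: {{p5},{p1,p5},{p2,p5},{p3,p5},{p4,p5},{p5,p6},{p5,p7},{p1,p5,p7},{p2,p5,p7},{p3,p4,p5}} {{p1,p3}} {{p2,p3}}
  W24: {{p1},{p2},{p1,p3},{p1,p5},{p1,p7},{p2,p3},{p2,p5},{p2,p6},{p2,p7},{p5,p7},{p1,p5,p7},{p2,p5,p7}} {{p4,p5},{p3,p4,p5}}
  W34: {{p4},{p3,p4},{p4,p5},{p3,p4,p5}} {{p1,p3}} {{p1,p5},{p2,p5},{p5,p7},{p1,p5,p7},{p2,p5,p7}} {{p2,p3}}
  W123: {{p5},{p1,p5},{p2,p5},{p3,p5},{p4,p5},{p5,p6},{p5,p7},{p1,p5,p7},{p2,p5,p7},{p3,p4,p5}} {{p1,p3}} {{p2,p3}}
  W124: {{p1},{p1,p3},{p1,p5},{p1,p7},{p2,p5},{p5,p7},{p1,p5,p7},{p2,p5,p7}} {{p2,p3}} {{p4,p5},{p3,p4,p5}}
  W134: {{p1,p3}} {{p1,p5},{p2,p5},{p5,p7},{p1,p5,p7},{p2,p5,p7}} {{p2,p3}} {{p3,p4},{p4,p5},{p3,p4,p5}}
  W234: {{p1,p3}} {{p1,p5},{p2,p5},{p5,p7},{p1,p5,p7},{p2,p5,p7}} {{p2,p3}} {{p4,p5},{p3,p4,p5}}
  W1234: {{p1,p3}} {{p1,p5},{p2,p5},{p5,p7},{p1,p5,p7},{p2,p5,p7}} {{p2,p3}} {{p4,p5},{p3,p4,p5}}
C dims 5,15,14,4; δ0: rk 4, SNF 1^4; δ1: rk 10, SNF 1^10; δ2: rk 4, SNF 1^4
degree 0: 5−4−0 = 1 → Ȟ^0 ≅ Z
degree 1: 15−10−4 = 1 → Ȟ^1 ≅ Z
degree 2: 14−4−10 = 0 → Ȟ^2 ≅ 0

Ȟ^0(U;F) ≅ Z, Ȟ^1(U;F) ≅ Z and Ȟ^2(U;F) ≅ 0


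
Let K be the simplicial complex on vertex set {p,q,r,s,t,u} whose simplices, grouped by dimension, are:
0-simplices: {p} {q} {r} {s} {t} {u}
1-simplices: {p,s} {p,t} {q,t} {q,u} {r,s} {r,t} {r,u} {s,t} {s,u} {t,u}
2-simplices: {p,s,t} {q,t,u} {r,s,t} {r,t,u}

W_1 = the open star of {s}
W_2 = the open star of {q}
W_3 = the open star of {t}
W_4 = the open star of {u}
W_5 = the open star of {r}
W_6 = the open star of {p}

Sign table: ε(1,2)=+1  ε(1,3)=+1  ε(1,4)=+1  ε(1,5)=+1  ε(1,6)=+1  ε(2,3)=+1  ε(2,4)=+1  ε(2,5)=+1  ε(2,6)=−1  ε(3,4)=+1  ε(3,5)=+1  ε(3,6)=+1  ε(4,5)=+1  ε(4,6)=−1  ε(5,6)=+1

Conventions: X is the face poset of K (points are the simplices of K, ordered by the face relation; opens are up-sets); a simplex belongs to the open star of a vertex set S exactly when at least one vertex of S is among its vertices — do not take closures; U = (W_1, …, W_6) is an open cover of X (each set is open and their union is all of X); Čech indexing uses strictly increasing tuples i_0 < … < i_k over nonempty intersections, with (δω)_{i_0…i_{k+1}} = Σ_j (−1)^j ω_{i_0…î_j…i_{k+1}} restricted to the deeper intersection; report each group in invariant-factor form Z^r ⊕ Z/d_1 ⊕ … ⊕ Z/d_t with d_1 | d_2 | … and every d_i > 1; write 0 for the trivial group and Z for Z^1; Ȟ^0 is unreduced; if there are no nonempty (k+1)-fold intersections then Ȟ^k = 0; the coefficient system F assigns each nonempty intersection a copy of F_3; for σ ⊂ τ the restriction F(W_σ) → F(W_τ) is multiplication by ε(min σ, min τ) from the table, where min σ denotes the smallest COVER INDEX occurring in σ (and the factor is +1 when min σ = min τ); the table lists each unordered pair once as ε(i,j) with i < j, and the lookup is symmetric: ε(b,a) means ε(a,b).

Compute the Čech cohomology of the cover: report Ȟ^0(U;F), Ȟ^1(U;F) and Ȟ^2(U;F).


nerve of the cover:
  W1={{s},{p,s},{r,s},{s,t},{s,u},{p,s,t},{r,s,t}} W2={{q},{q,t},{q,u},{q,t,u}} W3={{t},{p,t},{q,t},{r,t},{s,t},{t,u},{p,s,t},{q,t,u},{r,s,t},{r,t,u}} W4={{u},{q,u},{r,u},{s,u},{t,u},{q,t,u},{r,t,u}} W5={{r},{r,s},{r,t},{r,u},{r,s,t},{r,t,u}} W6={{p},{p,s},{p,t},{p,s,t}}
  W13={{s,t},{p,s,t},{r,s,t}} W14={{s,u}} W15={{r,s},{r,s,t}} W16={{p,s},{p,s,t}} W23={{q,t},{q,t,u}} W24={{q,u},{q,t,u}} W34={{t,u},{q,t,u},{r,t,u}} W35={{r,t},{r,s,t},{r,t,u}} W36={{p,t},{p,s,t}} W45={{r,u},{r,t,u}}
  W135={{r,s,t}} W136={{p,s,t}} W234={{q,t,u}} W345={{r,t,u}}
C dims 6,10,4; δ0: rk_F3 5; δ1: rk_F3 4
Ȟ^0 = (6 − 5) − 0 = 1, so Ȟ^0 ≅ Z/3
Ȟ^1 = (10 − 4) − 5 = 1, so Ȟ^1 ≅ Z/3
Ȟ^2 = (4 − 0) − 4 = 0, so Ȟ^2 ≅ 0

Ȟ^0 = Z/3, Ȟ^1 = Z/3 and Ȟ^2 = 0
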